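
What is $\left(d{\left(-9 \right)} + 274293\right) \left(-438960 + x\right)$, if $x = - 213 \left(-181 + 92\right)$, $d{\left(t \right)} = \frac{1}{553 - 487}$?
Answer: $- \frac{2534485563339}{22} \approx -1.152 \cdot 10^{11}$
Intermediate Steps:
$d{\left(t \right)} = \frac{1}{66}$
$x = 18957$ ($x = \left(-213\right) \left(-89\right) = 18957$)
$\left(d{\left(-9 \right)} + 274293\right) \left(-438960 + x\right) = \left(\frac{1}{66} + 274293\right) \left(-438960 + 18957\right) = \frac{18103339}{66} \left(-420003\right) = - \frac{2534485563339}{22}$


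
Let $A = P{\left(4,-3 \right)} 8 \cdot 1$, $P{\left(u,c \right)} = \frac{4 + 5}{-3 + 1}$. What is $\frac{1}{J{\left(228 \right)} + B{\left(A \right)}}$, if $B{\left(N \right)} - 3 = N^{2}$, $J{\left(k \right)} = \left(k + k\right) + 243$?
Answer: $\frac{1}{1998} \approx 0.0005005$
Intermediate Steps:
$P{\left(u,c \right)} = - \frac{9}{2}$ ($P{\left(u,c \right)} = \frac{9}{-2} = 9 \left(- \frac{1}{2}\right) = - \frac{9}{2}$)
$J{\left(k \right)} = 243 + 2 k$ ($J{\left(k \right)} = 2 k + 243 = 243 + 2 k$)
$A = -36$ ($A = \left(- \frac{9}{2}\right) 8 \cdot 1 = \left(-36\right) 1 = -36$)
$B{\left(N \right)} = 3 + N^{2}$
$\frac{1}{J{\left(228 \right)} + B{\left(A \right)}} = \frac{1}{\left(243 + 2 \cdot 228\right) + \left(3 + \left(-36\right)^{2}\right)} = \frac{1}{\left(243 + 456\right) + \left(3 + 1296\right)} = \frac{1}{699 + 1299} = \frac{1}{1998}$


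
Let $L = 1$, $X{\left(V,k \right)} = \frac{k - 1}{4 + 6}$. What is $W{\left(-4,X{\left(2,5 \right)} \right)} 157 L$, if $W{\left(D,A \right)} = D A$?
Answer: $- \frac{1256}{5} \approx -251.2$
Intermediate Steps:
$X{\left(V,k \right)} = - \frac{1}{10} + \frac{k}{10}$ ($X{\left(V,k \right)} = \frac{-1 + k}{10} = \left(-1 + k\right) \frac{1}{10} = - \frac{1}{10} + \frac{k}{10}$)
$W{\left(D,A \right)} = A D$
$W{\left(-4,X{\left(2,5 \right)} \right)} 157 L = \left(- \frac{1}{10} + \frac{1}{10} \cdot 5\right) \left(-4\right) 157 \cdot 1 = \left(- \frac{1}{10} + \frac{1}{2}\right) \left(-4\right) 157 = \frac{2}{5} \left(-4\right) 157 = \left(- \frac{8}{5}\right) 157 = - \frac{1256}{5}$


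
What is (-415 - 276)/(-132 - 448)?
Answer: 691/580 ≈ 1.1914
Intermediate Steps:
(-415 - 276)/(-132 - 448) = -691/(-580) = -691*(-1/580) = 691/580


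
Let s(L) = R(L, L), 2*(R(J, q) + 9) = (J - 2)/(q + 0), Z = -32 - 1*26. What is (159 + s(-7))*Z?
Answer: -61161/7 ≈ -8737.3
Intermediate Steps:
Z = -58 (Z = -32 - 26 = -58)
R(J, q) = -9 + (-2 + J)/(2*q) (R(J, q) = -9 + ((J - 2)/(q + 0))/2 = -9 + ((-2 + J)/q)/2 = -9 + (-2 + J)/(2*q))
s(L) = (-2 - 17*L)/(2*L) (s(L) = (-2 + L - 18*L)/(2*L) = (-2 - 17*L)/(2*L))
(159 + s(-7))*Z = (159 + (-17/2 - 1/(-7)))*(-58) = (159 + (-17/2 - 1*(-1/7)))*(-58) = (159 + (-17/2 + 1/7))*(-58) = (159 - 117/14)*(-58) = (2109/14)*(-58) = -61161/7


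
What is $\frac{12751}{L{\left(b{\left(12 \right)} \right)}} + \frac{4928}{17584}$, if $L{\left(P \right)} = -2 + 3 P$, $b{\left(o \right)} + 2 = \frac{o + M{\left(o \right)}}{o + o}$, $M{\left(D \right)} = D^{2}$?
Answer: $\frac{4004826}{3611} \approx 1109.1$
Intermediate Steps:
$b{\left(o \right)} = -2 + \frac{o + o^{2}}{2 o}$ ($b{\left(o \right)} = -2 + \frac{o + o^{2}}{o + o} = -2 + \frac{o + o^{2}}{2 o}$)
$\frac{12751}{L{\left(b{\left(12 \right)} \right)}} + \frac{4928}{17584} = \frac{12751}{-2 + 3 \left(- \frac{3}{2} + \frac{1}{2} \cdot 12\right)} + \frac{4928}{17584} = \frac{12751}{-2 + 3 \left(- \frac{3}{2} + 6\right)} + 4928 \cdot \frac{1}{17584} = \frac{12751}{-2 + 3 \cdot \frac{9}{2}} + \frac{44}{157} = \frac{12751}{-2 + \frac{27}{2}} + \frac{44}{157} = \frac{12751}{\frac{23}{2}} + \frac{44}{157} = 12751 \cdot \frac{2}{23} + \frac{44}{157} = \frac{25502}{23} + \frac{44}{157} = \frac{4004826}{3611}$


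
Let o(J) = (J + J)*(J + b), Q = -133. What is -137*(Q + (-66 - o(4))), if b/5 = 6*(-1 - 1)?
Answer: -34113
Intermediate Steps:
b = -60 (b = 5*(6*(-1 - 1)) = 5*(6*(-2)) = 5*(-12) = -60)
o(J) = 2*J*(-60 + J) (o(J) = (J + J)*(J - 60) = (2*J)*(-60 + J) = 2*J*(-60 + J))
-137*(Q + (-66 - o(4))) = -137*(-133 + (-66 - 2*4*(-60 + 4))) = -137*(-133 + (-66 - 2*4*(-56))) = -137*(-133 + (-66 - 1*(-448))) = -137*(-133 + (-66 + 448)) = -137*(-133 + 382) = -137*249 = -34113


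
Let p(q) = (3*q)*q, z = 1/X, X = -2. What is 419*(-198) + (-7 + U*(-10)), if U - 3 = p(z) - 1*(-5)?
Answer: -166113/2 ≈ -83057.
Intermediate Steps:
z = -½ (z = 1/(-2) = -½ ≈ -0.50000)
p(q) = 3*q²
U = 35/4 (U = 3 + (3*(-½)² - 1*(-5)) = 3 + (3*(¼) + 5) = 3 + (¾ + 5) = 3 + 23/4 = 35/4 ≈ 8.7500)
419*(-198) + (-7 + U*(-10)) = 419*(-198) + (-7 + (35/4)*(-10)) = -82962 + (-7 - 175/2) = -82962 - 189/2 = -166113/2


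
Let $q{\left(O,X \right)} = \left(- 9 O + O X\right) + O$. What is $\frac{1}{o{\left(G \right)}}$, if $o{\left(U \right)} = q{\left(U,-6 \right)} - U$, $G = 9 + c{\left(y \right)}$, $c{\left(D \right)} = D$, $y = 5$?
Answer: $- \frac{1}{210} \approx -0.0047619$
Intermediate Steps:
$q{\left(O,X \right)} = - 8 O + O X$
$G = 14$ ($G = 9 + 5 = 14$)
$o{\left(U \right)} = - 15 U$ ($o{\left(U \right)} = U \left(-8 - 6\right) - U = U \left(-14\right) - U = - 14 U - U = - 15 U$)
$\frac{1}{o{\left(G \right)}} = \frac{1}{\left(-15\right) 14} = \frac{1}{-210} = - \frac{1}{210}$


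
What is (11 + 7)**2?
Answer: 324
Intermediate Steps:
(11 + 7)**2 = 18**2 = 324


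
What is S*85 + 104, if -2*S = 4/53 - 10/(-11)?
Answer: 36237/583 ≈ 62.156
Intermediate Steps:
S = -287/583 (S = -(4/53 - 10/(-11))/2 = -(4*(1/53) - 10*(-1/11))/2 = -(4/53 + 10/11)/2 = -½*574/583 = -287/583 ≈ -0.49228)
S*85 + 104 = -287/583*85 + 104 = -24395/583 + 104 = 36237/583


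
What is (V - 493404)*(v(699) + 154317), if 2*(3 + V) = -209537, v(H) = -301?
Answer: -92128597808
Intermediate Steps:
V = -209543/2 (V = -3 + (½)*(-209537) = -3 - 209537/2 = -209543/2 ≈ -1.0477e+5)
(V - 493404)*(v(699) + 154317) = (-209543/2 - 493404)*(-301 + 154317) = -1196351/2*154016 = -92128597808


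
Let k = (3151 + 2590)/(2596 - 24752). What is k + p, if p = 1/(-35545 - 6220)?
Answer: -239795021/925345340 ≈ -0.25914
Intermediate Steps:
k = -5741/22156 (k = 5741/(-22156) = 5741*(-1/22156) = -5741/22156 ≈ -0.25912)
p = -1/41765 (p = 1/(-41765) = -1/41765 ≈ -2.3943e-5)
k + p = -5741/22156 - 1/41765 = -239795021/925345340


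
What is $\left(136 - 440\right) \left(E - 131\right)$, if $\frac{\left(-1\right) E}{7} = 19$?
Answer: $80256$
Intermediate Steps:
$E = -133$ ($E = \left(-7\right) 19 = -133$)
$\left(136 - 440\right) \left(E - 131\right) = \left(136 - 440\right) \left(-133 - 131\right) = \left(-304\right) \left(-264\right) = 80256$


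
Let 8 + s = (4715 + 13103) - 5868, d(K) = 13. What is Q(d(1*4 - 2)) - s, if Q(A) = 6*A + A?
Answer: -11851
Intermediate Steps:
s = 11942 (s = -8 + ((4715 + 13103) - 5868) = -8 + (17818 - 5868) = -8 + 11950 = 11942)
Q(A) = 7*A
Q(d(1*4 - 2)) - s = 7*13 - 1*11942 = 91 - 11942 = -11851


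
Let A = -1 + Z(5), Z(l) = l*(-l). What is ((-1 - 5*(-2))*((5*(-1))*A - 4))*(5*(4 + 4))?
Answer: 45360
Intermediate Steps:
Z(l) = -l²
A = -26 (A = -1 - 1*5² = -1 - 1*25 = -1 - 25 = -26)
((-1 - 5*(-2))*((5*(-1))*A - 4))*(5*(4 + 4)) = ((-1 - 5*(-2))*((5*(-1))*(-26) - 4))*(5*(4 + 4)) = ((-1 + 10)*(-5*(-26) - 4))*(5*8) = (9*(130 - 4))*40 = (9*126)*40 = 1134*40 = 45360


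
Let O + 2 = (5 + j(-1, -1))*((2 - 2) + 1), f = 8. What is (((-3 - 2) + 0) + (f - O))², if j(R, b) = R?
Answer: 1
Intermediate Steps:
O = 2 (O = -2 + (5 - 1)*((2 - 2) + 1) = -2 + 4*(0 + 1) = -2 + 4*1 = -2 + 4 = 2)
(((-3 - 2) + 0) + (f - O))² = (((-3 - 2) + 0) + (8 - 1*2))² = ((-5 + 0) + (8 - 2))² = (-5 + 6)² = 1² = 1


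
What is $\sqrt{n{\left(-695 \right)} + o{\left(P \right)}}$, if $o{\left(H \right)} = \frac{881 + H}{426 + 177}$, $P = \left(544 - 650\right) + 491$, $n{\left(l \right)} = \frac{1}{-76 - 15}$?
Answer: $\frac{\sqrt{698734491}}{18291} \approx 1.4452$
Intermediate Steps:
$n{\left(l \right)} = - \frac{1}{91}$ ($n{\left(l \right)} = \frac{1}{-91} = - \frac{1}{91}$)
$P = 385$ ($P = -106 + 491 = 385$)
$o{\left(H \right)} = \frac{881}{603} + \frac{H}{603}$ ($o{\left(H \right)} = \frac{881 + H}{603} = \left(881 + H\right) \frac{1}{603} = \frac{881}{603} + \frac{H}{603}$)
$\sqrt{n{\left(-695 \right)} + o{\left(P \right)}} = \sqrt{- \frac{1}{91} + \left(\frac{881}{603} + \frac{1}{603} \cdot 385\right)} = \sqrt{- \frac{1}{91} + \left(\frac{881}{603} + \frac{385}{603}\right)} = \sqrt{- \frac{1}{91} + \frac{422}{201}} = \sqrt{\frac{38201}{18291}} = \frac{\sqrt{698734491}}{18291}$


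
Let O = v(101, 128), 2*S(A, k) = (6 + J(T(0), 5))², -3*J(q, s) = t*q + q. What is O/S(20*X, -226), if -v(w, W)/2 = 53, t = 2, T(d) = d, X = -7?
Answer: -53/9 ≈ -5.8889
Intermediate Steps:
v(w, W) = -106 (v(w, W) = -2*53 = -106)
J(q, s) = -q (J(q, s) = -(2*q + q)/3 = -q)
S(A, k) = 18 (S(A, k) = (6 - 1*0)²/2 = (6 + 0)²/2 = (½)*6² = (½)*36 = 18)
O = -106
O/S(20*X, -226) = -106/18 = -106*1/18 = -53/9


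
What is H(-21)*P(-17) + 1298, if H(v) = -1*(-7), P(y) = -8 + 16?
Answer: 1354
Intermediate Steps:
P(y) = 8
H(v) = 7
H(-21)*P(-17) + 1298 = 7*8 + 1298 = 56 + 1298 = 1354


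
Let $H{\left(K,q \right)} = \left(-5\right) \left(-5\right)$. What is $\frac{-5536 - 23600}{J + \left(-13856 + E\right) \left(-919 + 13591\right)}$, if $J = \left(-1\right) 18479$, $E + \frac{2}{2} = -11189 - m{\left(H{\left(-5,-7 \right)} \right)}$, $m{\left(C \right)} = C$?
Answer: $\frac{29136}{317718191} \approx 9.1704 \cdot 10^{-5}$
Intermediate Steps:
$H{\left(K,q \right)} = 25$
$E = -11215$ ($E = -1 - 11214 = -11215$)
$J = -18479$
$\frac{-5536 - 23600}{J + \left(-13856 + E\right) \left(-919 + 13591\right)} = \frac{-5536 - 23600}{-18479 + \left(-13856 - 11215\right) \left(-919 + 13591\right)} = - \frac{29136}{-18479 - 317699712} = - \frac{29136}{-317718191} = \left(-29136\right) \left(- \frac{1}{317718191}\right) = \frac{29136}{317718191}$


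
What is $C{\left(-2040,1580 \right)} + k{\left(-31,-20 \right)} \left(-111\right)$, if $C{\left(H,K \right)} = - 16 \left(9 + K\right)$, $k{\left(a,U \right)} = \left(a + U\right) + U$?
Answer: $-17543$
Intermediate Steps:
$k{\left(a,U \right)} = a + 2 U$ ($k{\left(a,U \right)} = \left(U + a\right) + U = a + 2 U$)
$C{\left(H,K \right)} = -144 - 16 K$
$C{\left(-2040,1580 \right)} + k{\left(-31,-20 \right)} \left(-111\right) = \left(-144 - 25280\right) + \left(-31 + 2 \left(-20\right)\right) \left(-111\right) = \left(-144 - 25280\right) + \left(-31 - 40\right) \left(-111\right) = -25424 - -7881 = -25424 + 7881 = -17543$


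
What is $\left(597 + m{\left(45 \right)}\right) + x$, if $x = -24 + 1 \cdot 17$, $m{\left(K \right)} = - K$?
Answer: $545$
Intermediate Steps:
$x = -7$ ($x = -24 + 17 = -7$)
$\left(597 + m{\left(45 \right)}\right) + x = \left(597 - 45\right) - 7 = 552 - 7 = 545$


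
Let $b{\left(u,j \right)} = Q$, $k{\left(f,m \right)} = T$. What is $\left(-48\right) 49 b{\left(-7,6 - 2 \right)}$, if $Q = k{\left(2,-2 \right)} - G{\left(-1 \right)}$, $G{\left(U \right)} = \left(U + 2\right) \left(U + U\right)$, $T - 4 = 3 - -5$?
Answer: $-32928$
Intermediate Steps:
$T = 12$ ($T = 4 + \left(3 - -5\right) = 4 + \left(3 + 5\right) = 4 + 8 = 12$)
$k{\left(f,m \right)} = 12$
$G{\left(U \right)} = 2 U \left(2 + U\right)$ ($G{\left(U \right)} = \left(2 + U\right) 2 U = 2 U \left(2 + U\right)$)
$Q = 14$ ($Q = 12 - 2 \left(-1\right) \left(2 - 1\right) = 12 - 2 \left(-1\right) 1 = 12 - -2 = 12 + 2 = 14$)
$b{\left(u,j \right)} = 14$
$\left(-48\right) 49 b{\left(-7,6 - 2 \right)} = \left(-48\right) 49 \cdot 14 = \left(-2352\right) 14 = -32928$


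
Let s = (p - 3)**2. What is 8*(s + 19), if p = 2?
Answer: 160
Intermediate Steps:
s = 1 (s = (2 - 3)**2 = (-1)**2 = 1)
8*(s + 19) = 8*(1 + 19) = 8*20 = 160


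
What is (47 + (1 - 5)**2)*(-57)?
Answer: -3591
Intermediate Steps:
(47 + (1 - 5)**2)*(-57) = (47 + (-4)**2)*(-57) = (47 + 16)*(-57) = 63*(-57) = -3591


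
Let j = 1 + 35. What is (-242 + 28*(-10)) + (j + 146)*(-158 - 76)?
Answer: -43110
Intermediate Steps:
j = 36
(-242 + 28*(-10)) + (j + 146)*(-158 - 76) = (-242 + 28*(-10)) + (36 + 146)*(-158 - 76) = (-242 - 280) + 182*(-234) = -522 - 42588 = -43110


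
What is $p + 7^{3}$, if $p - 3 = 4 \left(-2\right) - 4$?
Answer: $334$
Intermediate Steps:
$p = -9$ ($p = 3 + \left(4 \left(-2\right) - 4\right) = 3 - 12 = -9$)
$p + 7^{3} = -9 + 7^{3} = -9 + 343 = 334$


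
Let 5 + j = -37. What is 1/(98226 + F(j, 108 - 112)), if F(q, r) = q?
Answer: 1/98184 ≈ 1.0185e-5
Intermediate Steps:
j = -42 (j = -5 - 37 = -42)
1/(98226 + F(j, 108 - 112)) = 1/(98226 - 42) = 1/98184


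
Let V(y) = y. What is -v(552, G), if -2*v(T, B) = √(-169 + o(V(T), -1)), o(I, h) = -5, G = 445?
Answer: I*√174/2 ≈ 6.5955*I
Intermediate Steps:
v(T, B) = -I*√174/2 (v(T, B) = -√(-169 - 5)/2 = -I*√174/2)
-v(552, G) = -(-1)*I*√174/2 = I*√174/2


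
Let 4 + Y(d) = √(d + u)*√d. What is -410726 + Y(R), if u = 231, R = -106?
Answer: -410730 + 5*I*√530 ≈ -4.1073e+5 + 115.11*I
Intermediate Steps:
Y(d) = -4 + √d*√(231 + d) (Y(d) = -4 + √(d + 231)*√d = -4 + √(231 + d)*√d = -4 + √d*√(231 + d))
-410726 + Y(R) = -410726 + (-4 + √(-106)*√(231 - 106)) = -410726 + (-4 + (I*√106)*√125) = -410726 + (-4 + (I*√106)*(5*√5)) = -410726 + (-4 + 5*I*√530) = -410730 + 5*I*√530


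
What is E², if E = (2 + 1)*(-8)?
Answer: 576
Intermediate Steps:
E = -24 (E = 3*(-8) = -24)
E² = (-24)² = 576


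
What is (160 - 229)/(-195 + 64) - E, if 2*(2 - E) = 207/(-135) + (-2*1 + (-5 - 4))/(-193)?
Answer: -838682/379245 ≈ -2.2115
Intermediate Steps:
E = 7927/2895 (E = 2 - (207/(-135) + (-2*1 + (-5 - 4))/(-193))/2 = 2 - (207*(-1/135) + (-2 - 9)*(-1/193))/2 = 2 - (-23/15 - 11*(-1/193))/2 = 2 - (-23/15 + 11/193)/2 = 2 - ½*(-4274/2895) = 2 + 2137/2895 = 7927/2895 ≈ 2.7382)
(160 - 229)/(-195 + 64) - E = (160 - 229)/(-195 + 64) - 1*7927/2895 = -69/(-131) - 7927/2895 = -69*(-1/131) - 7927/2895 = 69/131 - 7927/2895 = -838682/379245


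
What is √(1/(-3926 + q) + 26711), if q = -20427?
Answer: 3*√35921668006/3479 ≈ 163.44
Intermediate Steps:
√(1/(-3926 + q) + 26711) = √(1/(-3926 - 20427) + 26711) = √(1/(-24353) + 26711) = √(-1/24353 + 26711) = √(650492982/24353) = 3*√35921668006/3479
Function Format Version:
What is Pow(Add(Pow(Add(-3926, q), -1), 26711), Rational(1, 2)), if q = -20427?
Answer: Mul(Rational(3, 3479), Pow(35921668006, Rational(1, 2))) ≈ 163.44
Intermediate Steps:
Pow(Add(Pow(Add(-3926, q), -1), 26711), Rational(1, 2)) = Pow(Add(Pow(Add(-3926, -20427), -1), 26711), Rational(1, 2)) = Pow(Add(Pow(-24353, -1), 26711), Rational(1, 2)) = Pow(Add(Rational(-1, 24353), 26711), Rational(1, 2)) = Pow(Rational(650492982, 24353), Rational(1, 2)) = Mul(Rational(3, 3479), Pow(35921668006, Rational(1, 2)))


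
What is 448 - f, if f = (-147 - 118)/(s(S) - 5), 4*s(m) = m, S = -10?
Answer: 1238/3 ≈ 412.67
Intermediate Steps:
s(m) = m/4
f = 106/3 (f = (-147 - 118)/((1/4)*(-10) - 5) = -265/(-5/2 - 5) = -265/(-15/2) = -265*(-2/15) = 106/3 ≈ 35.333)
448 - f = 448 - 1*106/3 = 448 - 106/3 = 1238/3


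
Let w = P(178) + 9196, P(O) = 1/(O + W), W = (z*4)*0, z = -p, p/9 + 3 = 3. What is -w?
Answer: -1636889/178 ≈ -9196.0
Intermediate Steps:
p = 0 (p = -27 + 9*3 = -27 + 27 = 0)
z = 0 (z = -1*0 = 0)
W = 0 (W = (0*4)*0 = 0*0 = 0)
P(O) = 1/O (P(O) = 1/(O + 0) = 1/O)
w = 1636889/178 (w = 1/178 + 9196 = 1636889/178 ≈ 9196.0)
-w = -1*1636889/178 = -1636889/178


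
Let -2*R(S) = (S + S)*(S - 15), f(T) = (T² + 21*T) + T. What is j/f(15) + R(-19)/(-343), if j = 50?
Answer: 75136/38073 ≈ 1.9735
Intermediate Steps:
f(T) = T² + 22*T
R(S) = -S*(-15 + S) (R(S) = -(S + S)*(S - 15)/2 = -2*S*(-15 + S)/2 = -S*(-15 + S))
j/f(15) + R(-19)/(-343) = 50/((15*(22 + 15))) - 19*(15 - 1*(-19))/(-343) = 50/((15*37)) - 19*(15 + 19)*(-1/343) = 50/555 - 19*34*(-1/343) = 50*(1/555) - 646*(-1/343) = 10/111 + 646/343 = 75136/38073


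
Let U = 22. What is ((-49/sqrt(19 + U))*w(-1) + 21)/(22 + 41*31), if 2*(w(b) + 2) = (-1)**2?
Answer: 7/431 + 49*sqrt(41)/35342 ≈ 0.025119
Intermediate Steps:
w(b) = -3/2 (w(b) = -2 + (1/2)*(-1)**2 = -2 + (1/2)*1 = -2 + 1/2 = -3/2)
((-49/sqrt(19 + U))*w(-1) + 21)/(22 + 41*31) = (-49/sqrt(19 + 22)*(-3/2) + 21)/(22 + 41*31) = (-49*sqrt(41)/41*(-3/2) + 21)/(22 + 1271) = (-49*sqrt(41)/41*(-3/2) + 21)/1293 = (-49*sqrt(41)/41*(-3/2) + 21)*(1/1293) = (147*sqrt(41)/82 + 21)*(1/1293) = (21 + 147*sqrt(41)/82)*(1/1293) = 7/431 + 49*sqrt(41)/35342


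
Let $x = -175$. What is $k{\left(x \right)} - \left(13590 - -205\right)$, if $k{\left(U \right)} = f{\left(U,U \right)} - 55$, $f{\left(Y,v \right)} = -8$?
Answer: $-13858$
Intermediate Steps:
$k{\left(U \right)} = -63$ ($k{\left(U \right)} = -8 - 55 = -63$)
$k{\left(x \right)} - \left(13590 - -205\right) = -63 - \left(13590 - -205\right) = -63 - \left(13590 + 205\right) = -63 - 13795 = -13858$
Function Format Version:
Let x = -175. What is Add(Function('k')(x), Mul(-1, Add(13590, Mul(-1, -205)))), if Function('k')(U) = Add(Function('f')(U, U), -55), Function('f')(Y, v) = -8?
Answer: -13858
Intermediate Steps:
Function('k')(U) = -63 (Function('k')(U) = Add(-8, -55) = -63)
Add(Function('k')(x), Mul(-1, Add(13590, Mul(-1, -205)))) = Add(-63, Mul(-1, Add(13590, Mul(-1, -205)))) = Add(-63, Mul(-1, Add(13590, 205))) = Add(-63, Mul(-1, 13795)) = Add(-63, -13795) = -13858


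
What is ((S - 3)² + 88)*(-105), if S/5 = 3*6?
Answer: -803985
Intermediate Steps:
S = 90 (S = 5*(3*6) = 5*18 = 90)
((S - 3)² + 88)*(-105) = ((90 - 3)² + 88)*(-105) = (87² + 88)*(-105) = (7569 + 88)*(-105) = 7657*(-105) = -803985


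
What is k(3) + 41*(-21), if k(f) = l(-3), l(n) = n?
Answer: -864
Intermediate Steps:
k(f) = -3
k(3) + 41*(-21) = -3 + 41*(-21) = -3 - 861 = -864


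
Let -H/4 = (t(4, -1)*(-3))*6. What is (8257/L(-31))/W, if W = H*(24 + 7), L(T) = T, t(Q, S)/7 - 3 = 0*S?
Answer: -8257/1453032 ≈ -0.0056826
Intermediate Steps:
t(Q, S) = 21 (t(Q, S) = 21 + 7*(0*S) = 21 + 7*0 = 21 + 0 = 21)
H = 1512 (H = -4*21*(-3)*6 = -(-252)*6 = -4*(-378) = 1512)
W = 46872 (W = 1512*(24 + 7) = 1512*31 = 46872)
(8257/L(-31))/W = (8257/(-31))/46872 = (8257*(-1/31))*(1/46872) = -8257/31*1/46872 = -8257/1453032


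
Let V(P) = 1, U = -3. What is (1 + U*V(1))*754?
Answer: -1508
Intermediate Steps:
(1 + U*V(1))*754 = (1 - 3*1)*754 = (1 - 3)*754 = -2*754 = -1508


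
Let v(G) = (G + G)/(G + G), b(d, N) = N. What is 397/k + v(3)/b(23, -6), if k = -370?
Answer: -688/555 ≈ -1.2396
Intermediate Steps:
v(G) = 1 (v(G) = (2*G)/((2*G)) = (2*G)*(1/(2*G)) = 1)
397/k + v(3)/b(23, -6) = 397/(-370) + 1/(-6) = 397*(-1/370) + 1*(-⅙) = -397/370 - ⅙ = -688/555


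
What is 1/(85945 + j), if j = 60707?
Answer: 1/146652 ≈ 6.8189e-6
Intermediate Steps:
1/(85945 + j) = 1/(85945 + 60707) = 1/146652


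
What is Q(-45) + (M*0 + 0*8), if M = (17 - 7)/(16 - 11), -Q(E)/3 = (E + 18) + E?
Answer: 216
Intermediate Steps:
Q(E) = -54 - 6*E (Q(E) = -3*((E + 18) + E) = -3*((18 + E) + E) = -3*(18 + 2*E) = -54 - 6*E)
M = 2 (M = 10/5 = 10*(1/5) = 2)
Q(-45) + (M*0 + 0*8) = (-54 - 6*(-45)) + (2*0 + 0*8) = (-54 + 270) + (0 + 0) = 216 + 0 = 216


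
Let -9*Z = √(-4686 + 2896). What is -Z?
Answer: I*√1790/9 ≈ 4.7009*I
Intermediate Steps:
Z = -I*√1790/9 (Z = -√(-4686 + 2896)/9 = -I*√1790/9 ≈ -4.7009*I)
-Z = -(-1)*I*√1790/9 = I*√1790/9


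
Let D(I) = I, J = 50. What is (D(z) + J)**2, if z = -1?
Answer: 2401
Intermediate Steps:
(D(z) + J)**2 = (-1 + 50)**2 = 49**2 = 2401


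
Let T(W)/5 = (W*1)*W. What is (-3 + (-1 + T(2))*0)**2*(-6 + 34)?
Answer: 252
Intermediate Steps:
T(W) = 5*W**2 (T(W) = 5*((W*1)*W) = 5*(W*W) = 5*W**2)
(-3 + (-1 + T(2))*0)**2*(-6 + 34) = (-3 + (-1 + 5*2**2)*0)**2*(-6 + 34) = (-3 + (-1 + 5*4)*0)**2*28 = (-3 + (-1 + 20)*0)**2*28 = (-3 + 19*0)**2*28 = (-3 + 0)**2*28 = (-3)**2*28 = 9*28 = 252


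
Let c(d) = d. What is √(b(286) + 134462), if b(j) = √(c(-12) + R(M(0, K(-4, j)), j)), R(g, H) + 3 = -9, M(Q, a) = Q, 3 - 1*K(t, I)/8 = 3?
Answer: √(134462 + 2*I*√6) ≈ 366.69 + 0.007*I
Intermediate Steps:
K(t, I) = 0 (K(t, I) = 24 - 8*3 = 24 - 24 = 0)
R(g, H) = -12 (R(g, H) = -3 - 9 = -12)
b(j) = 2*I*√6 (b(j) = √(-12 - 12) = √(-24) = 2*I*√6)
√(b(286) + 134462) = √(2*I*√6 + 134462) = √(134462 + 2*I*√6)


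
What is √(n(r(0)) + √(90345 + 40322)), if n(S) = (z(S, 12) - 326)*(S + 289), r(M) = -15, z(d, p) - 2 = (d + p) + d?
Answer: √(-93708 + √130667) ≈ 305.53*I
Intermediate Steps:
z(d, p) = 2 + p + 2*d (z(d, p) = 2 + ((d + p) + d) = 2 + (p + 2*d) = 2 + p + 2*d)
n(S) = (-312 + 2*S)*(289 + S) (n(S) = ((2 + 12 + 2*S) - 326)*(S + 289) = ((14 + 2*S) - 326)*(289 + S) = (-312 + 2*S)*(289 + S))
√(n(r(0)) + √(90345 + 40322)) = √((-90168 + 2*(-15)² + 266*(-15)) + √(90345 + 40322)) = √((-90168 + 2*225 - 3990) + √130667) = √((-90168 + 450 - 3990) + √130667) = √(-93708 + √130667)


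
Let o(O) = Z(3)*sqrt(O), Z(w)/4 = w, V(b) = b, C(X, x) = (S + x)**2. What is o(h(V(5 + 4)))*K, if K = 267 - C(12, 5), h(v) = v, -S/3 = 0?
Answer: 8712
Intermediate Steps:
S = 0 (S = -3*0 = 0)
C(X, x) = x**2 (C(X, x) = (0 + x)**2 = x**2)
Z(w) = 4*w
K = 242 (K = 267 - 1*5**2 = 267 - 1*25 = 267 - 25 = 242)
o(O) = 12*sqrt(O) (o(O) = (4*3)*sqrt(O) = 12*sqrt(O))
o(h(V(5 + 4)))*K = (12*sqrt(5 + 4))*242 = (12*sqrt(9))*242 = (12*3)*242 = 36*242 = 8712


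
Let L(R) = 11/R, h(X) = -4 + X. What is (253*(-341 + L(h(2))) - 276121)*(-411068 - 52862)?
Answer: 168771007015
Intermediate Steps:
(253*(-341 + L(h(2))) - 276121)*(-411068 - 52862) = (253*(-341 + 11/(-4 + 2)) - 276121)*(-411068 - 52862) = (253*(-341 + 11/(-2)) - 276121)*(-463930) = (253*(-341 + 11*(-½)) - 276121)*(-463930) = (253*(-341 - 11/2) - 276121)*(-463930) = (253*(-693/2) - 276121)*(-463930) = (-175329/2 - 276121)*(-463930) = -727571/2*(-463930) = 168771007015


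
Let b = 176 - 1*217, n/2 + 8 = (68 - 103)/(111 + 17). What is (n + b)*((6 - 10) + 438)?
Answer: -799211/32 ≈ -24975.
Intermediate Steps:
n = -1059/64 (n = -16 + 2*((68 - 103)/(111 + 17)) = -16 + 2*(-35/128) = -16 - 35/64 = -1059/64 ≈ -16.547)
b = -41 (b = 176 - 217 = -41)
(n + b)*((6 - 10) + 438) = (-1059/64 - 41)*((6 - 10) + 438) = -3683*(-4 + 438)/64 = -3683/64*434 = -799211/32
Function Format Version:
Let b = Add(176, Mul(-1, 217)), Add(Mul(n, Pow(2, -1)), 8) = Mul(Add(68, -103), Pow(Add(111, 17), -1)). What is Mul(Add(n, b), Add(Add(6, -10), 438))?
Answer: Rational(-799211, 32) ≈ -24975.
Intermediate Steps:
n = Rational(-1059, 64) (n = Add(-16, Mul(2, Mul(Add(68, -103), Pow(Add(111, 17), -1)))) = Add(-16, Mul(2, Mul(-35, Pow(128, -1)))) = Add(-16, Mul(2, Mul(-35, Rational(1, 128)))) = Add(-16, Mul(2, Rational(-35, 128))) = Add(-16, Rational(-35, 64)) = Rational(-1059, 64) ≈ -16.547)
b = -41 (b = Add(176, -217) = -41)
Mul(Add(n, b), Add(Add(6, -10), 438)) = Mul(Add(Rational(-1059, 64), -41), Add(Add(6, -10), 438)) = Mul(Rational(-3683, 64), Add(-4, 438)) = Mul(Rational(-3683, 64), 434) = Rational(-799211, 32)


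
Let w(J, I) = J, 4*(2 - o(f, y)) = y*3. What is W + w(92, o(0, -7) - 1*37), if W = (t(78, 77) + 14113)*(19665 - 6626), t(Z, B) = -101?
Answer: 182702560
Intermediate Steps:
o(f, y) = 2 - 3*y/4 (o(f, y) = 2 - y*3/4 = 2 - 3*y/4)
W = 182702468 (W = (-101 + 14113)*(19665 - 6626) = 14012*13039 = 182702468)
W + w(92, o(0, -7) - 1*37) = 182702468 + 92 = 182702560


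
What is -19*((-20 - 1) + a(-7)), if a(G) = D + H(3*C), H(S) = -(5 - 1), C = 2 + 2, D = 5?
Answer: 380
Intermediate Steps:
C = 4
H(S) = -4 (H(S) = -1*4 = -4)
a(G) = 1 (a(G) = 5 - 4 = 1)
-19*((-20 - 1) + a(-7)) = -19*((-20 - 1) + 1) = -19*(-21 + 1) = -19*(-20) = 380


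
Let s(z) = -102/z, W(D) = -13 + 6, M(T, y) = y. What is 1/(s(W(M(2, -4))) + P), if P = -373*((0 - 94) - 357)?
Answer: 7/1177663 ≈ 5.9440e-6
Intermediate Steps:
P = 168223 (P = -373*(-94 - 357) = -373*(-451) = 168223)
W(D) = -7
1/(s(W(M(2, -4))) + P) = 1/(-102/(-7) + 168223) = 1/(-102*(-⅐) + 168223) = 1/(102/7 + 168223) = 1/(1177663/7) = 7/1177663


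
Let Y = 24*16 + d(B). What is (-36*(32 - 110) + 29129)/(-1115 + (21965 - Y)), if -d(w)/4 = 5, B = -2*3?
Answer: 31937/20486 ≈ 1.5590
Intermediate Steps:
B = -6
d(w) = -20 (d(w) = -4*5 = -20)
Y = 364 (Y = 24*16 - 20 = 384 - 20 = 364)
(-36*(32 - 110) + 29129)/(-1115 + (21965 - Y)) = (-36*(32 - 110) + 29129)/(-1115 + (21965 - 1*364)) = (-36*(-78) + 29129)/(-1115 + (21965 - 364)) = (2808 + 29129)/(-1115 + 21601) = 31937/20486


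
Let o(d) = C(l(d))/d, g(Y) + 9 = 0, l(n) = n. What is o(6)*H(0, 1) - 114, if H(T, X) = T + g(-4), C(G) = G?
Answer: -123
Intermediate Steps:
g(Y) = -9 (g(Y) = -9 + 0 = -9)
o(d) = 1 (o(d) = d/d = 1)
H(T, X) = -9 + T (H(T, X) = T - 9 = -9 + T)
o(6)*H(0, 1) - 114 = 1*(-9 + 0) - 114 = 1*(-9) - 114 = -9 - 114 = -123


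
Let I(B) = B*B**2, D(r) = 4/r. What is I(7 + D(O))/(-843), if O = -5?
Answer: -29791/105375 ≈ -0.28271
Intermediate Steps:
I(B) = B**3
I(7 + D(O))/(-843) = (7 + 4/(-5))**3/(-843) = (7 + 4*(-1/5))**3*(-1/843) = (7 - 4/5)**3*(-1/843) = (31/5)**3*(-1/843) = (29791/125)*(-1/843) = -29791/105375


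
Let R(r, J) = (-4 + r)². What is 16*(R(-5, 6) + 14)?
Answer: 1520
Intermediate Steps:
16*(R(-5, 6) + 14) = 16*((-4 - 5)² + 14) = 16*((-9)² + 14) = 16*(81 + 14) = 16*95 = 1520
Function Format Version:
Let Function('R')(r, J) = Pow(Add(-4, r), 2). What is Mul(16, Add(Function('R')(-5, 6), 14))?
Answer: 1520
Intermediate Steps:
Mul(16, Add(Function('R')(-5, 6), 14)) = Mul(16, Add(Pow(Add(-4, -5), 2), 14)) = Mul(16, Add(Pow(-9, 2), 14)) = Mul(16, Add(81, 14)) = Mul(16, 95) = 1520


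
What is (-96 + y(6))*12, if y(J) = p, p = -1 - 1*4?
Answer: -1212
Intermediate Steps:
p = -5 (p = -1 - 4 = -5)
y(J) = -5
(-96 + y(6))*12 = (-96 - 5)*12 = -101*12 = -1212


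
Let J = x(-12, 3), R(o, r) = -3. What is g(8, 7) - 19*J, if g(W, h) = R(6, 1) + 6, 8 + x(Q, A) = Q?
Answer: 383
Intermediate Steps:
x(Q, A) = -8 + Q
J = -20 (J = -8 - 12 = -20)
g(W, h) = 3 (g(W, h) = -3 + 6 = 3)
g(8, 7) - 19*J = 3 - 19*(-20) = 3 + 380 = 383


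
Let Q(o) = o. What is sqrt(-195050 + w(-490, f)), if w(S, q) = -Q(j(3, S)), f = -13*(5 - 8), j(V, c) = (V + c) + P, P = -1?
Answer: 9*I*sqrt(2402) ≈ 441.09*I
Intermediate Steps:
j(V, c) = -1 + V + c (j(V, c) = (V + c) - 1 = -1 + V + c)
f = 39 (f = -13*(-3) = 39)
w(S, q) = -2 - S (w(S, q) = -(-1 + 3 + S) = -(2 + S) = -2 - S)
sqrt(-195050 + w(-490, f)) = sqrt(-195050 + (-2 - 1*(-490))) = sqrt(-195050 + (-2 + 490)) = sqrt(-195050 + 488) = sqrt(-194562) = 9*I*sqrt(2402)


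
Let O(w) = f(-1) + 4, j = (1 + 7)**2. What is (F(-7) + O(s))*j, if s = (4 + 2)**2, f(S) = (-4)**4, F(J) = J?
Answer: 16192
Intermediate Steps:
f(S) = 256
s = 36 (s = 6**2 = 36)
j = 64 (j = 8**2 = 64)
O(w) = 260 (O(w) = 256 + 4 = 260)
(F(-7) + O(s))*j = (-7 + 260)*64 = 253*64 = 16192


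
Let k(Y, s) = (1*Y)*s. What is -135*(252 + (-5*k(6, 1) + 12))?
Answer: -31590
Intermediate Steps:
k(Y, s) = Y*s
-135*(252 + (-5*k(6, 1) + 12)) = -135*(252 + (-30 + 12)) = -135*(252 - 18) = -135*234 = -31590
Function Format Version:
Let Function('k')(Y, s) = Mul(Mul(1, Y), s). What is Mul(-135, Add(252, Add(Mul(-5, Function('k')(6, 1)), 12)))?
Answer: -31590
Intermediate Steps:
Function('k')(Y, s) = Mul(Y, s)
Mul(-135, Add(252, Add(Mul(-5, Function('k')(6, 1)), 12))) = Mul(-135, Add(252, Add(Mul(-5, Mul(6, 1)), 12))) = Mul(-135, Add(252, Add(Mul(-5, 6), 12))) = Mul(-135, Add(252, Add(-30, 12))) = Mul(-135, Add(252, -18)) = Mul(-135, 234) = -31590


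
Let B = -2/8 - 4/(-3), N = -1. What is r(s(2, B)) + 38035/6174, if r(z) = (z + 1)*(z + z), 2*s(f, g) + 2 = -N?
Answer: 17474/3087 ≈ 5.6605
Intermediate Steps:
B = 13/12 (B = -2*⅛ - 4*(-⅓) = -¼ + 4/3 = 13/12 ≈ 1.0833)
s(f, g) = -½ (s(f, g) = -1 + (-1*(-1))/2 = -1 + (½)*1 = -1 + ½ = -½)
r(z) = 2*z*(1 + z) (r(z) = (1 + z)*(2*z) = 2*z*(1 + z))
r(s(2, B)) + 38035/6174 = 2*(-½)*(1 - ½) + 38035/6174 = 2*(-½)*(½) + 38035*(1/6174) = -½ + 38035/6174 = 17474/3087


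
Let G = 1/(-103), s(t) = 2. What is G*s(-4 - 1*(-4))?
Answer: -2/103 ≈ -0.019417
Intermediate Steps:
G = -1/103 ≈ -0.0097087
G*s(-4 - 1*(-4)) = -1/103*2 = -2/103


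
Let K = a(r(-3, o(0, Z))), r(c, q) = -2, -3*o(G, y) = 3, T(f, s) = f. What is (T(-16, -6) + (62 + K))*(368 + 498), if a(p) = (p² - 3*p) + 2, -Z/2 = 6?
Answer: 50228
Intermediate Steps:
Z = -12 (Z = -2*6 = -12)
o(G, y) = -1 (o(G, y) = -⅓*3 = -1)
a(p) = 2 + p² - 3*p
K = 12 (K = 2 + (-2)² - 3*(-2) = 2 + 4 + 6 = 12)
(T(-16, -6) + (62 + K))*(368 + 498) = (-16 + (62 + 12))*(368 + 498) = (-16 + 74)*866 = 58*866 = 50228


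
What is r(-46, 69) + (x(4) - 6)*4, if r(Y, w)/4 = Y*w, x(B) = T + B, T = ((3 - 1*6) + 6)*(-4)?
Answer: -12752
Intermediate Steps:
T = -12 (T = ((3 - 6) + 6)*(-4) = (-3 + 6)*(-4) = 3*(-4) = -12)
x(B) = -12 + B
r(Y, w) = 4*Y*w (r(Y, w) = 4*(Y*w) = 4*Y*w)
r(-46, 69) + (x(4) - 6)*4 = 4*(-46)*69 + ((-12 + 4) - 6)*4 = -12696 + (-8 - 6)*4 = -12696 - 14*4 = -12696 - 56 = -12752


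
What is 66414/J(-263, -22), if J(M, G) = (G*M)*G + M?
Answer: -66414/127555 ≈ -0.52067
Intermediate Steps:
J(M, G) = M + M*G² (J(M, G) = M*G² + M = M + M*G²)
66414/J(-263, -22) = 66414/((-263*(1 + (-22)²))) = 66414/((-263*(1 + 484))) = 66414/((-263*485)) = 66414/(-127555) = 66414*(-1/127555) = -66414/127555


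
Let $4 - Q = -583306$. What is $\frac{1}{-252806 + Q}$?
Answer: $\frac{1}{330504} \approx 3.0257 \cdot 10^{-6}$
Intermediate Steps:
$Q = 583310$ ($Q = 4 - -583306 = 4 + 583306 = 583310$)
$\frac{1}{-252806 + Q} = \frac{1}{-252806 + 583310} = \frac{1}{330504}$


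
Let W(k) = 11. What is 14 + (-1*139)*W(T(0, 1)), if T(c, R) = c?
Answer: -1515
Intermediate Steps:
14 + (-1*139)*W(T(0, 1)) = 14 - 1*139*11 = 14 - 139*11 = 14 - 1529 = -1515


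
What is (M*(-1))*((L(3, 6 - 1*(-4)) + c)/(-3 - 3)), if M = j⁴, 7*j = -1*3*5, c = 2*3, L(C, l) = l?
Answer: 135000/2401 ≈ 56.227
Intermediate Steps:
c = 6
j = -15/7 (j = (-1*3*5)/7 = (-3*5)/7 = (⅐)*(-15) = -15/7 ≈ -2.1429)
M = 50625/2401 (M = (-15/7)⁴ = 50625/2401 ≈ 21.085)
(M*(-1))*((L(3, 6 - 1*(-4)) + c)/(-3 - 3)) = ((50625/2401)*(-1))*(((6 - 1*(-4)) + 6)/(-3 - 3)) = -50625*((6 + 4) + 6)/(2401*(-6)) = -50625*(10 + 6)*(-1)/(2401*6) = -810000*(-1)/(2401*6) = -50625/2401*(-8/3) = 135000/2401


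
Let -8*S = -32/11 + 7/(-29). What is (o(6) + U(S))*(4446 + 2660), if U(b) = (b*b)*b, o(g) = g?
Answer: 32538244403679/755473664 ≈ 43070.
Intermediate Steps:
S = 1005/2552 (S = -(-32/11 + 7/(-29))/8 = -(-32*1/11 + 7*(-1/29))/8 = -(-32/11 - 7/29)/8 = -⅛*(-1005/319) = 1005/2552 ≈ 0.39381)
U(b) = b³ (U(b) = b²*b = b³)
(o(6) + U(S))*(4446 + 2660) = (6 + (1005/2552)³)*(4446 + 2660) = (6 + 1015075125/16620420608)*7106 = (100737598773/16620420608)*7106 = 32538244403679/755473664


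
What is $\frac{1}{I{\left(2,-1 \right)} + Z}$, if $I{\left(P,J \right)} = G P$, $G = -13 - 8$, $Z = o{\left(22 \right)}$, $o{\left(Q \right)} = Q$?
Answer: $- \frac{1}{20} \approx -0.05$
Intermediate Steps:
$Z = 22$
$G = -21$ ($G = -13 - 8 = -21$)
$I{\left(P,J \right)} = - 21 P$
$\frac{1}{I{\left(2,-1 \right)} + Z} = \frac{1}{\left(-21\right) 2 + 22} = \frac{1}{-42 + 22} = \frac{1}{-20} = - \frac{1}{20}$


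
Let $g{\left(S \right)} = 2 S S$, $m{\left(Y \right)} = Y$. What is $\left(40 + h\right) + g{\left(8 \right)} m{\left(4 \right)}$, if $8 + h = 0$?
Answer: $544$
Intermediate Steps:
$g{\left(S \right)} = 2 S^{2}$
$h = -8$ ($h = -8 + 0 = -8$)
$\left(40 + h\right) + g{\left(8 \right)} m{\left(4 \right)} = \left(40 - 8\right) + 2 \cdot 8^{2} \cdot 4 = 32 + 2 \cdot 64 \cdot 4 = 32 + 128 \cdot 4 = 32 + 512 = 544$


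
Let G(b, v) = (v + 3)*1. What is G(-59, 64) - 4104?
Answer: -4037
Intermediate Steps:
G(b, v) = 3 + v (G(b, v) = (3 + v)*1 = 3 + v)
G(-59, 64) - 4104 = (3 + 64) - 4104 = 67 - 4104 = -4037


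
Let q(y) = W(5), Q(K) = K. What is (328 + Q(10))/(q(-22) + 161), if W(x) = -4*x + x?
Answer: 169/73 ≈ 2.3151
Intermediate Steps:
W(x) = -3*x
q(y) = -15 (q(y) = -3*5 = -15)
(328 + Q(10))/(q(-22) + 161) = (328 + 10)/(-15 + 161) = 338/146 = 338*(1/146) = 169/73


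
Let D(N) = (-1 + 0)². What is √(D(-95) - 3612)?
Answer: I*√3611 ≈ 60.092*I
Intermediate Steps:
D(N) = 1 (D(N) = (-1)² = 1)
√(D(-95) - 3612) = √(1 - 3612) = √(-3611) = I*√3611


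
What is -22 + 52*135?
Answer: 6998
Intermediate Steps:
-22 + 52*135 = -22 + 7020 = 6998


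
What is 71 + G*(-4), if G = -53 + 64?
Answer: 27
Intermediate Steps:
G = 11
71 + G*(-4) = 71 + 11*(-4) = 71 - 44 = 27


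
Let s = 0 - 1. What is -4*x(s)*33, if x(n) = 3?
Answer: -396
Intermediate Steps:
s = -1
-4*x(s)*33 = -4*3*33 = -12*33 = -396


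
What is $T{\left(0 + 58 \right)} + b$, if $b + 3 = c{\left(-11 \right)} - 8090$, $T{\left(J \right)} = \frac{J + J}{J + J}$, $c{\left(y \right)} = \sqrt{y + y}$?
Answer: $-8092 + i \sqrt{22} \approx -8092.0 + 4.6904 i$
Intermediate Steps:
$c{\left(y \right)} = \sqrt{2} \sqrt{y}$ ($c{\left(y \right)} = \sqrt{2 y} = \sqrt{2} \sqrt{y}$)
$T{\left(J \right)} = 1$ ($T{\left(J \right)} = \frac{2 J}{2 J} = 2 J \frac{1}{2 J} = 1$)
$b = -8093 + i \sqrt{22}$ ($b = -3 + \left(\sqrt{2} \sqrt{-11} - 8090\right) = -3 - \left(8090 - \sqrt{2} i \sqrt{11}\right) = -3 - \left(8090 - i \sqrt{22}\right) = -8093 + i \sqrt{22} \approx -8093.0 + 4.6904 i$)
$T{\left(0 + 58 \right)} + b = 1 - \left(8093 - i \sqrt{22}\right) = -8092 + i \sqrt{22}$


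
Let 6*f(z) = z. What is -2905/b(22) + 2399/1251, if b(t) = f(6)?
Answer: -3631756/1251 ≈ -2903.1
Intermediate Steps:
f(z) = z/6
b(t) = 1 (b(t) = (⅙)*6 = 1)
-2905/b(22) + 2399/1251 = -2905/1 + 2399/1251 = -2905*1 + 2399*(1/1251) = -2905 + 2399/1251 = -3631756/1251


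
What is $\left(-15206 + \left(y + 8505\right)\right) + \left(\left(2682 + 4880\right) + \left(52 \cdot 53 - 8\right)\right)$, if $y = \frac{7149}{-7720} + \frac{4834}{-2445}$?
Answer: $\frac{13613304163}{3775080} \approx 3606.1$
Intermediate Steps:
$y = - \frac{10959557}{3775080}$ ($y = 7149 \left(- \frac{1}{7720}\right) + 4834 \left(- \frac{1}{2445}\right) = - \frac{7149}{7720} - \frac{4834}{2445} = - \frac{10959557}{3775080} \approx -2.9031$)
$\left(-15206 + \left(y + 8505\right)\right) + \left(\left(2682 + 4880\right) + \left(52 \cdot 53 - 8\right)\right) = \left(-15206 + \left(- \frac{10959557}{3775080} + 8505\right)\right) + \left(\left(2682 + 4880\right) + \left(52 \cdot 53 - 8\right)\right) = \left(-15206 + \frac{32096095843}{3775080}\right) + \left(7562 + \left(2756 - 8\right)\right) = - \frac{25307770637}{3775080} + \left(7562 + 2748\right) = - \frac{25307770637}{3775080} + 10310 = \frac{13613304163}{3775080}$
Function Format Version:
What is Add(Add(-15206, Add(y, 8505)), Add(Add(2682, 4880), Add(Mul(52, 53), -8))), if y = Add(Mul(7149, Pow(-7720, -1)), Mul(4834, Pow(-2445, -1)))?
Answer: Rational(13613304163, 3775080) ≈ 3606.1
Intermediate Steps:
y = Rational(-10959557, 3775080) (y = Add(Mul(7149, Rational(-1, 7720)), Mul(4834, Rational(-1, 2445))) = Add(Rational(-7149, 7720), Rational(-4834, 2445)) = Rational(-10959557, 3775080) ≈ -2.9031)
Add(Add(-15206, Add(y, 8505)), Add(Add(2682, 4880), Add(Mul(52, 53), -8))) = Add(Add(-15206, Add(Rational(-10959557, 3775080), 8505)), Add(Add(2682, 4880), Add(Mul(52, 53), -8))) = Add(Add(-15206, Rational(32096095843, 3775080)), Add(7562, Add(2756, -8))) = Add(Rational(-25307770637, 3775080), Add(7562, 2748)) = Add(Rational(-25307770637, 3775080), 10310) = Rational(13613304163, 3775080)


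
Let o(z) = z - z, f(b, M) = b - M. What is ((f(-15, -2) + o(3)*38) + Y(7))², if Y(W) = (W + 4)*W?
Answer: 4096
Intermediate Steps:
Y(W) = W*(4 + W) (Y(W) = (4 + W)*W = W*(4 + W))
o(z) = 0
((f(-15, -2) + o(3)*38) + Y(7))² = (((-15 - 1*(-2)) + 0*38) + 7*(4 + 7))² = (((-15 + 2) + 0) + 7*11)² = ((-13 + 0) + 77)² = (-13 + 77)² = 64² = 4096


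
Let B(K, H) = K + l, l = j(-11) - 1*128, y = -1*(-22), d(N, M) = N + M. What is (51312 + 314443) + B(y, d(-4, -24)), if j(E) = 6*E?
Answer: 365583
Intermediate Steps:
d(N, M) = M + N
y = 22
l = -194 (l = 6*(-11) - 1*128 = -66 - 128 = -194)
B(K, H) = -194 + K (B(K, H) = K - 194 = -194 + K)
(51312 + 314443) + B(y, d(-4, -24)) = (51312 + 314443) + (-194 + 22) = 365755 - 172 = 365583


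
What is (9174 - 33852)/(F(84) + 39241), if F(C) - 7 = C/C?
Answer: -2742/4361 ≈ -0.62875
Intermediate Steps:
F(C) = 8 (F(C) = 7 + C/C = 7 + 1 = 8)
(9174 - 33852)/(F(84) + 39241) = (9174 - 33852)/(8 + 39241) = -24678/39249 = -24678*1/39249 = -2742/4361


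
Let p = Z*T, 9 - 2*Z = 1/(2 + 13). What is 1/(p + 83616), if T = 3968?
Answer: 15/1520096 ≈ 9.8678e-6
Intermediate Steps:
Z = 67/15 (Z = 9/2 - 1/(2*(2 + 13)) = 9/2 - ½/15 = 9/2 - ½*1/15 = 9/2 - 1/30 = 67/15 ≈ 4.4667)
p = 265856/15 (p = (67/15)*3968 = 265856/15 ≈ 17724.)
1/(p + 83616) = 1/(265856/15 + 83616) = 1/(1520096/15) = 15/1520096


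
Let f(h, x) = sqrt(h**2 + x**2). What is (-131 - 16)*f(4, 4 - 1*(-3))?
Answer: -147*sqrt(65) ≈ -1185.2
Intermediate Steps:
(-131 - 16)*f(4, 4 - 1*(-3)) = (-131 - 16)*sqrt(4**2 + (4 - 1*(-3))**2) = -147*sqrt(16 + (4 + 3)**2) = -147*sqrt(16 + 7**2) = -147*sqrt(16 + 49) = -147*sqrt(65)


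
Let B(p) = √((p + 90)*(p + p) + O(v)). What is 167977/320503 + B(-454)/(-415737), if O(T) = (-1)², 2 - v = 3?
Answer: 167977/320503 - 29*√393/415737 ≈ 0.52272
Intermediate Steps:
v = -1 (v = 2 - 1*3 = 2 - 3 = -1)
O(T) = 1
B(p) = √(1 + 2*p*(90 + p)) (B(p) = √((p + 90)*(p + p) + 1) = √((90 + p)*(2*p) + 1) = √(2*p*(90 + p) + 1) = √(1 + 2*p*(90 + p)))
167977/320503 + B(-454)/(-415737) = 167977/320503 + √(1 + 2*(-454)² + 180*(-454))/(-415737) = 167977*(1/320503) + √(1 + 2*206116 - 81720)*(-1/415737) = 167977/320503 + √(1 + 412232 - 81720)*(-1/415737) = 167977/320503 + √330513*(-1/415737) = 167977/320503 + (29*√393)*(-1/415737) = 167977/320503 - 29*√393/415737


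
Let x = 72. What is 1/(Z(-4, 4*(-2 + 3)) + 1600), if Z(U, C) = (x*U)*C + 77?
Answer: 1/525 ≈ 0.0019048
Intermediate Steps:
Z(U, C) = 77 + 72*C*U (Z(U, C) = (72*U)*C + 77 = 72*C*U + 77 = 77 + 72*C*U)
1/(Z(-4, 4*(-2 + 3)) + 1600) = 1/((77 + 72*(4*(-2 + 3))*(-4)) + 1600) = 1/((77 + 72*(4*1)*(-4)) + 1600) = 1/((77 + 72*4*(-4)) + 1600) = 1/((77 - 1152) + 1600) = 1/(-1075 + 1600) = 1/525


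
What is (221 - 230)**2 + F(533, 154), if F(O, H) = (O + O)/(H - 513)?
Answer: 28013/359 ≈ 78.031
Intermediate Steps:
F(O, H) = 2*O/(-513 + H) (F(O, H) = (2*O)/(-513 + H) = 2*O/(-513 + H))
(221 - 230)**2 + F(533, 154) = (221 - 230)**2 + 2*533/(-513 + 154) = (-9)**2 + 2*533/(-359) = 81 + 2*533*(-1/359) = 81 - 1066/359 = 28013/359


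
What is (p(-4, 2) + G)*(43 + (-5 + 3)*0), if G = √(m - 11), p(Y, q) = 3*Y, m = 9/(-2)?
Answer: -516 + 43*I*√62/2 ≈ -516.0 + 169.29*I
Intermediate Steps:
m = -9/2 (m = 9*(-½) = -9/2 ≈ -4.5000)
G = I*√62/2 (G = √(-9/2 - 11) = √(-31/2) = I*√62/2 ≈ 3.937*I)
(p(-4, 2) + G)*(43 + (-5 + 3)*0) = (3*(-4) + I*√62/2)*(43 + (-5 + 3)*0) = (-12 + I*√62/2)*(43 - 2*0) = (-12 + I*√62/2)*(43 + 0) = (-12 + I*√62/2)*43 = -516 + 43*I*√62/2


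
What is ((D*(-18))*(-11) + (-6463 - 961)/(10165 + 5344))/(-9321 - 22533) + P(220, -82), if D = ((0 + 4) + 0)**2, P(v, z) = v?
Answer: 54318042916/247011843 ≈ 219.90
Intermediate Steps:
D = 16 (D = (4 + 0)**2 = 4**2 = 16)
((D*(-18))*(-11) + (-6463 - 961)/(10165 + 5344))/(-9321 - 22533) + P(220, -82) = ((16*(-18))*(-11) + (-6463 - 961)/(10165 + 5344))/(-9321 - 22533) + 220 = (-288*(-11) - 7424/15509)/(-31854) + 220 = (3168 - 7424*1/15509)*(-1/31854) + 220 = (3168 - 7424/15509)*(-1/31854) + 220 = (49125088/15509)*(-1/31854) + 220 = -24562544/247011843 + 220 = 54318042916/247011843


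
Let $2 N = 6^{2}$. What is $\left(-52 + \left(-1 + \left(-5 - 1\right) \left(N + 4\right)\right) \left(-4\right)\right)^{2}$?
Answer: $230400$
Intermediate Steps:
$N = 18$ ($N = \frac{6^{2}}{2} = \frac{1}{2} \cdot 36 = 18$)
$\left(-52 + \left(-1 + \left(-5 - 1\right) \left(N + 4\right)\right) \left(-4\right)\right)^{2} = \left(-52 + \left(-1 + \left(-5 - 1\right) \left(18 + 4\right)\right) \left(-4\right)\right)^{2} = \left(-52 + \left(-1 - 132\right) \left(-4\right)\right)^{2} = \left(-52 - -532\right)^{2} = \left(-52 + 532\right)^{2} = 480^{2} = 230400$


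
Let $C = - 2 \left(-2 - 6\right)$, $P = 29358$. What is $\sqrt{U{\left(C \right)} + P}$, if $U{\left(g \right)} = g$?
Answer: $\sqrt{29374} \approx 171.39$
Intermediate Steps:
$C = 16$ ($C = \left(-2\right) \left(-8\right) = 16$)
$\sqrt{U{\left(C \right)} + P} = \sqrt{16 + 29358} = \sqrt{29374}$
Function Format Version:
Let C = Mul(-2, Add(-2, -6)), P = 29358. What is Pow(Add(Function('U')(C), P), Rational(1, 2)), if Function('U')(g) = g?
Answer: Pow(29374, Rational(1, 2)) ≈ 171.39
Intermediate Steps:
C = 16 (C = Mul(-2, -8) = 16)
Pow(Add(Function('U')(C), P), Rational(1, 2)) = Pow(Add(16, 29358), Rational(1, 2)) = Pow(29374, Rational(1, 2))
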